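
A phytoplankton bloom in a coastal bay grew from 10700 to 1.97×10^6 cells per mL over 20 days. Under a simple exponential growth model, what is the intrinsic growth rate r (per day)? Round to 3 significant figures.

0.261 per day

From N(t) = N₀·e^(rt): e^(r·20) = 1.97×10^6/10700 = 184.11.
r·20 = ln(184.11) = 5.2155, so r = 5.2155/20 = 0.26078.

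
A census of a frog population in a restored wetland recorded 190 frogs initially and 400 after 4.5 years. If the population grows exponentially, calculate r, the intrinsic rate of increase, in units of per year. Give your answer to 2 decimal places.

0.17 per year

From N(t) = N₀·e^(rt): e^(r·4.5) = 400/190 = 2.1053.
r·4.5 = ln(2.1053) = 0.74444, so r = 0.74444/4.5 = 0.16543.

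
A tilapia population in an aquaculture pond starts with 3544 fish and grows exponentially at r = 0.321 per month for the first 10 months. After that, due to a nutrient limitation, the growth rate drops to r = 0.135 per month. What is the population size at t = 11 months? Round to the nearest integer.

100510 fish

Phase 1: N(10) = 3544·e^(0.321×10) = 3544·e^3.21 = 87817.1.
Phase 2 runs for 11 − 10 = 1 months at r = 0.135.
N(11) = 87817.1·e^(0.135×1) = 87817.1·e^0.135 = 100510.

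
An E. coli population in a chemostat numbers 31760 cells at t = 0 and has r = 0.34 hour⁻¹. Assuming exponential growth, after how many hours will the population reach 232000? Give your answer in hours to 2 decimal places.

5.85 hours

Set N₀·e^(rt) = 232000: e^(0.34·t) = 232000/31760 = 7.3048.
0.34·t = ln(7.3048) = 1.9885, so t = 1.9885/0.34 = 5.8486.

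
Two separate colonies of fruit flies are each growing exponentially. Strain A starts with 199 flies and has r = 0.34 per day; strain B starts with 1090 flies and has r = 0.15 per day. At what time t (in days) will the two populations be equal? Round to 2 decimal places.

Set 199·e^(0.34t) = 1090·e^(0.15t).
e^((0.34 − 0.15)t) = 1090/199 → e^(0.19·t) = 5.4774.
0.19·t = ln(5.4774) = 1.7006, so t = 1.7006/0.19 = 8.9507.

8.95 days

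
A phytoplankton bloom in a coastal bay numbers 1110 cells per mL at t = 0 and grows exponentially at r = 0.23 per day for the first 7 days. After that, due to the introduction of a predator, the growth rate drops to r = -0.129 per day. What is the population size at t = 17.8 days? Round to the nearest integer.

Phase 1: N(7) = 1110·e^(0.23×7) = 1110·e^1.61 = 5553.12.
Phase 2 runs for 17.8 − 7 = 10.8 days at r = -0.129.
N(17.8) = 5553.12·e^(-0.129×10.8) = 5553.12·e^-1.393 = 1378.73.

1379 cells per mL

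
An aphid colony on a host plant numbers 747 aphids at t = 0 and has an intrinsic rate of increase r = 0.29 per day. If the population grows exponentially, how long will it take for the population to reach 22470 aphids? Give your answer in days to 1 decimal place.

Set N₀·e^(rt) = 22470: e^(0.29·t) = 22470/747 = 30.08.
0.29·t = ln(30.08) = 3.4039, so t = 3.4039/0.29 = 11.737.

11.7 days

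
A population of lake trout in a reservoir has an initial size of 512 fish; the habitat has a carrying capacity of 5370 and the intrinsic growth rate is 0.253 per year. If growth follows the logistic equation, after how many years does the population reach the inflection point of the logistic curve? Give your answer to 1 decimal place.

Logistic growth is fastest at N = K/2 = 2685.
A = (K − N₀)/N₀ = 9.4883. Set K/(1 + A·e^(−rt)) = K/2 → A·e^(−rt) = 1.
e^(−0.253t) = 1/9.4883 = 0.105393, so t = ln(9.4883)/0.253 = 2.2501/0.253 = 8.8935.

8.9 years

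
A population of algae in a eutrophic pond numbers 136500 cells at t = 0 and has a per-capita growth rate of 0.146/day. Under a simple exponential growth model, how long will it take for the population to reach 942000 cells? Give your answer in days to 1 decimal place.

Set N₀·e^(rt) = 942000: e^(0.146·t) = 942000/136500 = 6.9011.
0.146·t = ln(6.9011) = 1.9317, so t = 1.9317/0.146 = 13.231.

13.2 days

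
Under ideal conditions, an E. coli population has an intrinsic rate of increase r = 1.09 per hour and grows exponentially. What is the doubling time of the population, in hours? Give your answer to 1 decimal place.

0.6 hours

Doubling time t_d = ln(2)/r = 0.6931/1.09 = 0.63591.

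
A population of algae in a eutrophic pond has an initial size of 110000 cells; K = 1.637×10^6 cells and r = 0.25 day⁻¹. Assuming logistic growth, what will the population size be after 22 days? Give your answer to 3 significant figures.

1550000 cells

A = (K − N₀)/N₀ = (1.637×10^6 − 110000)/110000 = 13.882.
N(t) = K/(1 + A·e^(−rt)) = 1.637×10^6/(1 + 13.882×e^(−0.25×22)).
e^(−5.5) = 0.0040868; denominator = 1 + 13.882×0.0040868 = 1.0567.
N = 1.637×10^6/1.0567 = 1.549116×10^6.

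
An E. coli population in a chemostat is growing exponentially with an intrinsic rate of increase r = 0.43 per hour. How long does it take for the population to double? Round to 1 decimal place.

1.6 hours

Doubling time t_d = ln(2)/r = 0.6931/0.43 = 1.612.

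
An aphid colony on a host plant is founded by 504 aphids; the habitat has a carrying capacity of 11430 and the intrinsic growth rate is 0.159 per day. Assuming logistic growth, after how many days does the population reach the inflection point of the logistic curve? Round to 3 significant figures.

19.3 days

Logistic growth is fastest at N = K/2 = 5715.
A = (K − N₀)/N₀ = 21.679. Set K/(1 + A·e^(−rt)) = K/2 → A·e^(−rt) = 1.
e^(−0.159t) = 1/21.679 = 0.0461285, so t = ln(21.679)/0.159 = 3.0763/0.159 = 19.348.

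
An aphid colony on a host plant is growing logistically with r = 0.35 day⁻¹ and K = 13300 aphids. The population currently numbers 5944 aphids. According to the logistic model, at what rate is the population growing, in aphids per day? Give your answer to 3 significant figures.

dN/dt = rN(1 − N/K) = 0.35 × 5944 × (1 − 5944/13300).
1 − 5944/13300 = 0.55308; dN/dt = 0.35 × 5944 × 0.55308 = 1150.6.

1150 aphids per day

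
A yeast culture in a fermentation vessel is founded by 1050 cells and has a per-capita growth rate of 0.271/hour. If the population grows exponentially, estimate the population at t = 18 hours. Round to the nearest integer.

N(t) = N₀·e^(rt) = 1050 × e^(0.271×18) = 1050 × e^4.878.
e^4.878 ≈ 131.37, so N ≈ 1050 × 131.37 = 137936.

137936 cells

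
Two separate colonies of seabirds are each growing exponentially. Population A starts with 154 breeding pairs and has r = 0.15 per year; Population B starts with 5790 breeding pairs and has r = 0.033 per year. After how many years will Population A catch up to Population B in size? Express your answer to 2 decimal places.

Set 154·e^(0.15t) = 5790·e^(0.033t).
e^((0.15 − 0.033)t) = 5790/154 → e^(0.117·t) = 37.597.
0.117·t = ln(37.597) = 3.6269, so t = 3.6269/0.117 = 30.999.

31.00 years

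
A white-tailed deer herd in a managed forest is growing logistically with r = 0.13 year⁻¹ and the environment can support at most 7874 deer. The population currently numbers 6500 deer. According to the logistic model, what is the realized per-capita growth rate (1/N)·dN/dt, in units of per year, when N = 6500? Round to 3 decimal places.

(1/N)·dN/dt = r(1 − N/K) = 0.13 × (1 − 6500/7874).
= 0.13 × 0.1745 = 0.022685.

0.023 per year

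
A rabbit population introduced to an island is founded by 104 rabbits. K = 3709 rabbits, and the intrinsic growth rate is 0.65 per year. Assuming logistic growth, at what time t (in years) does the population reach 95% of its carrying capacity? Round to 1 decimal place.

A = (K − N₀)/N₀ = (3709 − 104)/104 = 34.663.
Solve 3709/(1 + 34.663·e^(−0.65t)) = 3523.55: 1 + 34.663·e^(−0.65t) = 1.0526, so e^(−0.65t) = 0.00151836.
−0.65·t = ln(0.00151836) = -6.4901, so t = 6.4901/0.65 = 9.9848.

10.0 years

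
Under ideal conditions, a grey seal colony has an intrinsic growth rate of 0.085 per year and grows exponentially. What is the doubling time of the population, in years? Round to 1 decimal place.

Doubling time t_d = ln(2)/r = 0.6931/0.085 = 8.1547.

8.2 years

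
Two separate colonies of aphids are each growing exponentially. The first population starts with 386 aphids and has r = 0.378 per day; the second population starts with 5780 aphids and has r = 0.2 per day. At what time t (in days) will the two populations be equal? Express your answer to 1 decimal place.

Set 386·e^(0.378t) = 5780·e^(0.2t).
e^((0.378 − 0.2)t) = 5780/386 → e^(0.178·t) = 14.974.
0.178·t = ln(14.974) = 2.7063, so t = 2.7063/0.178 = 15.204.

15.2 days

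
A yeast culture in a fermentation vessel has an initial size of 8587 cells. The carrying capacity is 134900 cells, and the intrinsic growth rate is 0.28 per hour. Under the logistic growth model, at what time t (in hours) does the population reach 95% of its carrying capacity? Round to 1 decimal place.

20.1 hours

A = (K − N₀)/N₀ = (134900 − 8587)/8587 = 14.71.
Solve 134900/(1 + 14.71·e^(−0.28t)) = 128155: 1 + 14.71·e^(−0.28t) = 1.0526, so e^(−0.28t) = 0.003578.
−0.28·t = ln(0.003578) = -5.633, so t = 5.633/0.28 = 20.118.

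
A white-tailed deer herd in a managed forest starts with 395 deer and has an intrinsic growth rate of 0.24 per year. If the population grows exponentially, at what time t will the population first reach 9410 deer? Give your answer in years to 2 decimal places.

13.21 years

Set N₀·e^(rt) = 9410: e^(0.24·t) = 9410/395 = 23.823.
0.24·t = ln(23.823) = 3.1706, so t = 3.1706/0.24 = 13.211.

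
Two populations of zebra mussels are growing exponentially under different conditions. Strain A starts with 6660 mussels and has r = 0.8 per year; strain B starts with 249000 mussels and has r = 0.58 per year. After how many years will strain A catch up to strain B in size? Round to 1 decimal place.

16.5 years

Set 6660·e^(0.8t) = 249000·e^(0.58t).
e^((0.8 − 0.58)t) = 249000/6660 → e^(0.22·t) = 37.387.
0.22·t = ln(37.387) = 3.6213, so t = 3.6213/0.22 = 16.461.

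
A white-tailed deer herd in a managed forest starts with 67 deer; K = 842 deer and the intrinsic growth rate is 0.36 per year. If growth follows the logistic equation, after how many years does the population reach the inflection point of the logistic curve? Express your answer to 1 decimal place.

6.8 years

Logistic growth is fastest at N = K/2 = 421.
A = (K − N₀)/N₀ = 11.567. Set K/(1 + A·e^(−rt)) = K/2 → A·e^(−rt) = 1.
e^(−0.36t) = 1/11.567 = 0.0864516, so t = ln(11.567)/0.36 = 2.4482/0.36 = 6.8005.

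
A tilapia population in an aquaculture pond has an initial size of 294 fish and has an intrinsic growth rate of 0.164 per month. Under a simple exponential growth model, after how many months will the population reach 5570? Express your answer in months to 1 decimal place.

Set N₀·e^(rt) = 5570: e^(0.164·t) = 5570/294 = 18.946.
0.164·t = ln(18.946) = 2.9416, so t = 2.9416/0.164 = 17.936.

17.9 months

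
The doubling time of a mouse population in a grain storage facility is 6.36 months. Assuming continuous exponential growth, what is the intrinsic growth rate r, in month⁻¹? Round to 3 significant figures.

0.109 per month

r = ln(2)/t_d = 0.6931/6.36 = 0.10899.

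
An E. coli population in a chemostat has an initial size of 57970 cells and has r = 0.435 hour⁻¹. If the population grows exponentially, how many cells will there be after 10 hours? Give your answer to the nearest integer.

N(t) = N₀·e^(rt) = 57970 × e^(0.435×10) = 57970 × e^4.35.
e^4.35 ≈ 77.478, so N ≈ 57970 × 77.478 = 4.491426×10^6.

4491426 cells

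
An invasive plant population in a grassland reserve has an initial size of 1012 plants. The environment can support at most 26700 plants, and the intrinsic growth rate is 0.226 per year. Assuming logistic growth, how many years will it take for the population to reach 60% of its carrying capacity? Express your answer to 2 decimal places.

16.10 years

A = (K − N₀)/N₀ = (26700 − 1012)/1012 = 25.383.
Solve 26700/(1 + 25.383·e^(−0.226t)) = 16020: 1 + 25.383·e^(−0.226t) = 1.6667, so e^(−0.226t) = 0.0262639.
−0.226·t = ln(0.0262639) = -3.6396, so t = 3.6396/0.226 = 16.104.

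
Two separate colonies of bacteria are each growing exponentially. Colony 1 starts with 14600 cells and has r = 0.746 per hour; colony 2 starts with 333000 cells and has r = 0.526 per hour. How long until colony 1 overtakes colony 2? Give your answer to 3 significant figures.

14.2 hours

Set 14600·e^(0.746t) = 333000·e^(0.526t).
e^((0.746 − 0.526)t) = 333000/14600 → e^(0.22·t) = 22.808.
0.22·t = ln(22.808) = 3.1271, so t = 3.1271/0.22 = 14.214.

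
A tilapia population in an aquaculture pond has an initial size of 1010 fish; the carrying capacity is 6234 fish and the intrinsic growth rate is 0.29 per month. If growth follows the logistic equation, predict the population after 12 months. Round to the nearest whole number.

5377 fish

A = (K − N₀)/N₀ = (6234 − 1010)/1010 = 5.1723.
N(t) = K/(1 + A·e^(−rt)) = 6234/(1 + 5.1723×e^(−0.29×12)).
e^(−3.48) = 0.030807; denominator = 1 + 5.1723×0.030807 = 1.1593.
N = 6234/1.1593 = 5377.18.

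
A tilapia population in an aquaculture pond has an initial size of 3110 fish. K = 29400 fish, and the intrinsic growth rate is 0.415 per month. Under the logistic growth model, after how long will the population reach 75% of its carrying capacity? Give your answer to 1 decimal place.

7.8 months

A = (K − N₀)/N₀ = (29400 − 3110)/3110 = 8.4534.
Solve 29400/(1 + 8.4534·e^(−0.415t)) = 22050: 1 + 8.4534·e^(−0.415t) = 1.3333, so e^(−0.415t) = 0.039432.
−0.415·t = ln(0.039432) = -3.2332, so t = 3.2332/0.415 = 7.7908.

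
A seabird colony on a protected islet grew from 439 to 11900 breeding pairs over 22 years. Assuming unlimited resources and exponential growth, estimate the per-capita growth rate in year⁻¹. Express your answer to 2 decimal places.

From N(t) = N₀·e^(rt): e^(r·22) = 11900/439 = 27.107.
r·22 = ln(27.107) = 3.2998, so r = 3.2998/22 = 0.14999.

0.15 per year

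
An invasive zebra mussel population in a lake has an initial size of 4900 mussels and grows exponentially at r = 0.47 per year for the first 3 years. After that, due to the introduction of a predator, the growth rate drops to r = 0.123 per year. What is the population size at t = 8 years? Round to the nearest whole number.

Phase 1: N(3) = 4900·e^(0.47×3) = 4900·e^1.41 = 20070.2.
Phase 2 runs for 8 − 3 = 5 years at r = 0.123.
N(8) = 20070.2·e^(0.123×5) = 20070.2·e^0.615 = 37122.9.

37123 mussels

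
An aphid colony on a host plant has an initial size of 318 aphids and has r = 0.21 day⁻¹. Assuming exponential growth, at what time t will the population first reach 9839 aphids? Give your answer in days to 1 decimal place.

16.3 days

Set N₀·e^(rt) = 9839: e^(0.21·t) = 9839/318 = 30.94.
0.21·t = ln(30.94) = 3.4321, so t = 3.4321/0.21 = 16.343.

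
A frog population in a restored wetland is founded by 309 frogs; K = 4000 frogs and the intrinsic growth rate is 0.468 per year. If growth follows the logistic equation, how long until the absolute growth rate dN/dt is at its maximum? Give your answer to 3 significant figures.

Logistic growth is fastest at N = K/2 = 2000.
A = (K − N₀)/N₀ = 11.945. Set K/(1 + A·e^(−rt)) = K/2 → A·e^(−rt) = 1.
e^(−0.468t) = 1/11.945 = 0.0837171, so t = ln(11.945)/0.468 = 2.4803/0.468 = 5.2998.

5.30 years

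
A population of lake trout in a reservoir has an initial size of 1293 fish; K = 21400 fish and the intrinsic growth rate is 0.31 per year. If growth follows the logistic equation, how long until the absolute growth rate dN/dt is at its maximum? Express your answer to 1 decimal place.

8.9 years

Logistic growth is fastest at N = K/2 = 10700.
A = (K − N₀)/N₀ = 15.551. Set K/(1 + A·e^(−rt)) = K/2 → A·e^(−rt) = 1.
e^(−0.31t) = 1/15.551 = 0.064306, so t = ln(15.551)/0.31 = 2.7441/0.31 = 8.8519.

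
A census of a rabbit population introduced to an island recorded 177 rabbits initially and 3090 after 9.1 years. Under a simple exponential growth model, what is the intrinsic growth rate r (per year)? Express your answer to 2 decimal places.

0.31 per year

From N(t) = N₀·e^(rt): e^(r·9.1) = 3090/177 = 17.458.
r·9.1 = ln(17.458) = 2.8598, so r = 2.8598/9.1 = 0.31426.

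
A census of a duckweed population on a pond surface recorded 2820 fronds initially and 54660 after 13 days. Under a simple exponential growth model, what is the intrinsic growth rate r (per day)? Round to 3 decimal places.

From N(t) = N₀·e^(rt): e^(r·13) = 54660/2820 = 19.383.
r·13 = ln(19.383) = 2.9644, so r = 2.9644/13 = 0.22803.

0.228 per day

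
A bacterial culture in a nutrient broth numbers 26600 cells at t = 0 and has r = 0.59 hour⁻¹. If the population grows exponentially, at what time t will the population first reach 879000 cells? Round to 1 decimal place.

Set N₀·e^(rt) = 879000: e^(0.59·t) = 879000/26600 = 33.045.
0.59·t = ln(33.045) = 3.4979, so t = 3.4979/0.59 = 5.9286.

5.9 hours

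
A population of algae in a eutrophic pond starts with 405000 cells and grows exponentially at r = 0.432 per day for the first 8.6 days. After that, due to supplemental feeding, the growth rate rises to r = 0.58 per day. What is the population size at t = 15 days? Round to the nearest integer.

Phase 1: N(8.6) = 405000·e^(0.432×8.6) = 405000·e^3.715 = 1.663205×10^7.
Phase 2 runs for 15 − 8.6 = 6.4 days at r = 0.58.
N(15) = 1.663205×10^7·e^(0.58×6.4) = 1.663205×10^7·e^3.712 = 6.80843×10^8.

680843035 cells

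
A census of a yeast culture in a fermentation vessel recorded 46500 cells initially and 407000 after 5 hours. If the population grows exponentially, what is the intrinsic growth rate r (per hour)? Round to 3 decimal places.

0.434 per hour

From N(t) = N₀·e^(rt): e^(r·5) = 407000/46500 = 8.7527.
r·5 = ln(8.7527) = 2.1694, so r = 2.1694/5 = 0.43387.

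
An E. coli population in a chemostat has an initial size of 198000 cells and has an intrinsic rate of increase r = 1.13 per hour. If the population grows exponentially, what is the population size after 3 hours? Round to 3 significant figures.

5870000 cells

N(t) = N₀·e^(rt) = 198000 × e^(1.13×3) = 198000 × e^3.39.
e^3.39 ≈ 29.666, so N ≈ 198000 × 29.666 = 5.873859×10^6.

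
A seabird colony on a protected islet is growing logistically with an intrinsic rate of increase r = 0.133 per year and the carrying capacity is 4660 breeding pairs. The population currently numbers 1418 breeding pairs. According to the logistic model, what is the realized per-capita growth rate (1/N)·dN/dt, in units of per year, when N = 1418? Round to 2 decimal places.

0.09 per year

(1/N)·dN/dt = r(1 − N/K) = 0.133 × (1 − 1418/4660).
= 0.133 × 0.69571 = 0.092529.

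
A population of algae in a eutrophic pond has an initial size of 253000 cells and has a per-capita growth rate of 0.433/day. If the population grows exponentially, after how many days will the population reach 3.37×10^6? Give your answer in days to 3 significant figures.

5.98 days

Set N₀·e^(rt) = 3.37×10^6: e^(0.433·t) = 3.37×10^6/253000 = 13.32.
0.433·t = ln(13.32) = 2.5893, so t = 2.5893/0.433 = 5.9799.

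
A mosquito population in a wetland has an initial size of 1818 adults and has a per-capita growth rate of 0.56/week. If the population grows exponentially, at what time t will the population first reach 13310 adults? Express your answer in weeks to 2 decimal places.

Set N₀·e^(rt) = 13310: e^(0.56·t) = 13310/1818 = 7.3212.
0.56·t = ln(7.3212) = 1.9908, so t = 1.9908/0.56 = 3.555.

3.55 weeks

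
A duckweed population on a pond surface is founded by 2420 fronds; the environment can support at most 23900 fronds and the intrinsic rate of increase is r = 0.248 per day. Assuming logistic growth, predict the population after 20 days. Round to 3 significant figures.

A = (K − N₀)/N₀ = (23900 − 2420)/2420 = 8.876.
N(t) = K/(1 + A·e^(−rt)) = 23900/(1 + 8.876×e^(−0.248×20)).
e^(−4.96) = 0.0070129; denominator = 1 + 8.876×0.0070129 = 1.0622.
N = 23900/1.0622 = 22499.5.

22500 fronds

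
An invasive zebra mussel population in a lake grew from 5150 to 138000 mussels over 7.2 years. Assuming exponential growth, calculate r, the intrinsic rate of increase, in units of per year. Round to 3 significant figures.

0.457 per year

From N(t) = N₀·e^(rt): e^(r·7.2) = 138000/5150 = 26.796.
r·7.2 = ln(26.796) = 3.2883, so r = 3.2883/7.2 = 0.4567.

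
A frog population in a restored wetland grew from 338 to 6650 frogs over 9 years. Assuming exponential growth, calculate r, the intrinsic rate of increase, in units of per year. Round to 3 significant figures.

0.331 per year

From N(t) = N₀·e^(rt): e^(r·9) = 6650/338 = 19.675.
r·9 = ln(19.675) = 2.9793, so r = 2.9793/9 = 0.33104.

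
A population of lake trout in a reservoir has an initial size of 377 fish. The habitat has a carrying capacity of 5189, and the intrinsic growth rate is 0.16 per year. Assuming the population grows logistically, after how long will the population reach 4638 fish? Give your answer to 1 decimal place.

29.2 years

A = (K − N₀)/N₀ = (5189 − 377)/377 = 12.764.
Solve 5189/(1 + 12.764·e^(−0.16t)) = 4638: 1 + 12.764·e^(−0.16t) = 1.1188, so e^(−0.16t) = 0.00930758.
−0.16·t = ln(0.00930758) = -4.6769, so t = 4.6769/0.16 = 29.231.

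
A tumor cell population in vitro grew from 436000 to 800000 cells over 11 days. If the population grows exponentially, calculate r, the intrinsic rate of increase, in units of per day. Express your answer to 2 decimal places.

0.06 per day

From N(t) = N₀·e^(rt): e^(r·11) = 800000/436000 = 1.8349.
r·11 = ln(1.8349) = 0.60697, so r = 0.60697/11 = 0.055179.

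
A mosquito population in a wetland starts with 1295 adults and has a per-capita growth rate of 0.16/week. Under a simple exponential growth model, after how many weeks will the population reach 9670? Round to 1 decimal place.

12.6 weeks

Set N₀·e^(rt) = 9670: e^(0.16·t) = 9670/1295 = 7.4672.
0.16·t = ln(7.4672) = 2.0105, so t = 2.0105/0.16 = 12.566.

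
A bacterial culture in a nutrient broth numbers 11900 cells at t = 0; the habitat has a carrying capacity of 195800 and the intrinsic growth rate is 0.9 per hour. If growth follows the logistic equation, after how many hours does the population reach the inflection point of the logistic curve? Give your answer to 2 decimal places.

Logistic growth is fastest at N = K/2 = 97900.
A = (K − N₀)/N₀ = 15.454. Set K/(1 + A·e^(−rt)) = K/2 → A·e^(−rt) = 1.
e^(−0.9t) = 1/15.454 = 0.0647091, so t = ln(15.454)/0.9 = 2.7379/0.9 = 3.0421.

3.04 hours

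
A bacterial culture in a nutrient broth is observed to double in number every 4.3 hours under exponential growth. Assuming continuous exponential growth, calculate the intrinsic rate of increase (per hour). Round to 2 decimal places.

r = ln(2)/t_d = 0.6931/4.3 = 0.1612.

0.16 per hour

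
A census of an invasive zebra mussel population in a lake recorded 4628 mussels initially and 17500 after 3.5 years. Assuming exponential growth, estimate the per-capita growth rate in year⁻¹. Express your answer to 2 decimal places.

0.38 per year

From N(t) = N₀·e^(rt): e^(r·3.5) = 17500/4628 = 3.7813.
r·3.5 = ln(3.7813) = 1.3301, so r = 1.3301/3.5 = 0.38002.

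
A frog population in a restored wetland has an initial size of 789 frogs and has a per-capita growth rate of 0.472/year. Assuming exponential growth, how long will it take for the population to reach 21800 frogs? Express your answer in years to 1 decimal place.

Set N₀·e^(rt) = 21800: e^(0.472·t) = 21800/789 = 27.63.
0.472·t = ln(27.63) = 3.3189, so t = 3.3189/0.472 = 7.0316.

7.0 years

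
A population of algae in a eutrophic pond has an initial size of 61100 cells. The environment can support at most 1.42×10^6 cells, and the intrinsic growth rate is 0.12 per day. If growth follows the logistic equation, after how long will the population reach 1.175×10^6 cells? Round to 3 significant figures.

A = (K − N₀)/N₀ = (1.42×10^6 − 61100)/61100 = 22.241.
Solve 1.42×10^6/(1 + 22.241·e^(−0.12t)) = 1.175×10^6: 1 + 22.241·e^(−0.12t) = 1.2085, so e^(−0.12t) = 0.00937523.
−0.12·t = ln(0.00937523) = -4.6697, so t = 4.6697/0.12 = 38.914.

38.9 days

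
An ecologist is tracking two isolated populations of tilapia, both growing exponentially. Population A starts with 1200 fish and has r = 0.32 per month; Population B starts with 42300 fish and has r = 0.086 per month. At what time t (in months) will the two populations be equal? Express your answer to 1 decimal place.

15.2 months

Set 1200·e^(0.32t) = 42300·e^(0.086t).
e^((0.32 − 0.086)t) = 42300/1200 → e^(0.234·t) = 35.25.
0.234·t = ln(35.25) = 3.5625, so t = 3.5625/0.234 = 15.224.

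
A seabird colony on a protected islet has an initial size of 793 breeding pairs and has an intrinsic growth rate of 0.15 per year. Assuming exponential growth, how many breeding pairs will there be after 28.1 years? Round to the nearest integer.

53681 breeding pairs

N(t) = N₀·e^(rt) = 793 × e^(0.15×28.1) = 793 × e^4.215.
e^4.215 ≈ 67.694, so N ≈ 793 × 67.694 = 53681.5.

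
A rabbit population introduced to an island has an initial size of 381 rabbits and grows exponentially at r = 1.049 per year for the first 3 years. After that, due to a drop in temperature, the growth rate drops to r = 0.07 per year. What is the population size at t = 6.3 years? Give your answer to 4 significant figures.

Phase 1: N(3) = 381·e^(1.049×3) = 381·e^3.147 = 8864.41.
Phase 2 runs for 6.3 − 3 = 3.3 years at r = 0.07.
N(6.3) = 8864.41·e^(0.07×3.3) = 8864.41·e^0.231 = 11167.9.

11170 rabbits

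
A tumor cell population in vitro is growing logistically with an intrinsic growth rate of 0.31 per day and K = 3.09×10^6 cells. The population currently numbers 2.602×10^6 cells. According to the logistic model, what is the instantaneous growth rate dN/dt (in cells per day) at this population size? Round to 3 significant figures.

127000 cells per day

dN/dt = rN(1 − N/K) = 0.31 × 2.602×10^6 × (1 − 2.602×10^6/3.09×10^6).
1 − 2.602×10^6/3.09×10^6 = 0.15793; dN/dt = 0.31 × 2.602×10^6 × 0.15793 = 1.27389×10^5.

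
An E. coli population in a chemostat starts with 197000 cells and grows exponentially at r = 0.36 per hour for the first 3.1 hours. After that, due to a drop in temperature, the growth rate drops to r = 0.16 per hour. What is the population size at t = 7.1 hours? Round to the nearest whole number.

Phase 1: N(3.1) = 197000·e^(0.36×3.1) = 197000·e^1.116 = 601366.
Phase 2 runs for 7.1 − 3.1 = 4 hours at r = 0.16.
N(7.1) = 601366·e^(0.16×4) = 601366·e^0.64 = 1.140479×10^6.

1140479 cells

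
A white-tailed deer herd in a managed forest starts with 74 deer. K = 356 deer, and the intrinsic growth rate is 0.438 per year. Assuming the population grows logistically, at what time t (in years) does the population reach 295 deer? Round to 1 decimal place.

A = (K − N₀)/N₀ = (356 − 74)/74 = 3.8108.
Solve 356/(1 + 3.8108·e^(−0.438t)) = 295: 1 + 3.8108·e^(−0.438t) = 1.2068, so e^(−0.438t) = 0.0542613.
−0.438·t = ln(0.0542613) = -2.9139, so t = 2.9139/0.438 = 6.6528.

6.7 years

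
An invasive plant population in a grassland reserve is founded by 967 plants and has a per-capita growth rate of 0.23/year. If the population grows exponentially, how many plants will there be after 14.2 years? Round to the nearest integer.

25341 plants

N(t) = N₀·e^(rt) = 967 × e^(0.23×14.2) = 967 × e^3.266.
e^3.266 ≈ 26.206, so N ≈ 967 × 26.206 = 25341.5.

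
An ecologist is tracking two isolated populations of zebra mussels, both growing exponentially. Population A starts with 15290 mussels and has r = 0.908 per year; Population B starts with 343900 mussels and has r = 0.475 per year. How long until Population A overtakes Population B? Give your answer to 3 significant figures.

7.19 years

Set 15290·e^(0.908t) = 343900·e^(0.475t).
e^((0.908 − 0.475)t) = 343900/15290 → e^(0.433·t) = 22.492.
0.433·t = ln(22.492) = 3.1132, so t = 3.1132/0.433 = 7.1897.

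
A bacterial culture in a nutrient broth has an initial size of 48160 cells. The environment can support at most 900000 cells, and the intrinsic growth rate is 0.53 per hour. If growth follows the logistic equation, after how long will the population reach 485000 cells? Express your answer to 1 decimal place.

5.7 hours

A = (K − N₀)/N₀ = (900000 − 48160)/48160 = 17.688.
Solve 900000/(1 + 17.688·e^(−0.53t)) = 485000: 1 + 17.688·e^(−0.53t) = 1.8557, so e^(−0.53t) = 0.0483765.
−0.53·t = ln(0.0483765) = -3.0287, so t = 3.0287/0.53 = 5.7146.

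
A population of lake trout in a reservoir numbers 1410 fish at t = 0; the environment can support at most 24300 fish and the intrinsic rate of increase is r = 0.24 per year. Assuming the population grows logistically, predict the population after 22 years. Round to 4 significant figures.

A = (K − N₀)/N₀ = (24300 − 1410)/1410 = 16.234.
N(t) = K/(1 + A·e^(−rt)) = 24300/(1 + 16.234×e^(−0.24×22)).
e^(−5.28) = 0.0050924; denominator = 1 + 16.234×0.0050924 = 1.0827.
N = 24300/1.0827 = 22444.5.

22440 fish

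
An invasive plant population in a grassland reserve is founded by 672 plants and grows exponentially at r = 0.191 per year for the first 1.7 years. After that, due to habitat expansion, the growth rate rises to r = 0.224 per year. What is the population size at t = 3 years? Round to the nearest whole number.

Phase 1: N(1.7) = 672·e^(0.191×1.7) = 672·e^0.3247 = 929.79.
Phase 2 runs for 3 − 1.7 = 1.3 years at r = 0.224.
N(3) = 929.79·e^(0.224×1.3) = 929.79·e^0.2912 = 1244.09.

1244 plants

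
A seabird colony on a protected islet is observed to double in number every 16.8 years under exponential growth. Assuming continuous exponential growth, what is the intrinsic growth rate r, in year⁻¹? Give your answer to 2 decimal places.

r = ln(2)/t_d = 0.6931/16.8 = 0.041259.

0.04 per year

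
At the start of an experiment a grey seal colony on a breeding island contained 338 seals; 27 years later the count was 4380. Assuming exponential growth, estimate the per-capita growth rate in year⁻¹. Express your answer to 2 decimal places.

0.09 per year

From N(t) = N₀·e^(rt): e^(r·27) = 4380/338 = 12.959.
r·27 = ln(12.959) = 2.5618, so r = 2.5618/27 = 0.09488.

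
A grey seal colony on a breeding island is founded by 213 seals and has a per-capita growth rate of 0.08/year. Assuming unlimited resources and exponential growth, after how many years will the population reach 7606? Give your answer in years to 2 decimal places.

Set N₀·e^(rt) = 7606: e^(0.08·t) = 7606/213 = 35.709.
0.08·t = ln(35.709) = 3.5754, so t = 3.5754/0.08 = 44.693.

44.69 years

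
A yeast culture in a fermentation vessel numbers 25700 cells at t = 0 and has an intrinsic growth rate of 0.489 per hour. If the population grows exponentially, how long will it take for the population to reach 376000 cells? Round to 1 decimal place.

Set N₀·e^(rt) = 376000: e^(0.489·t) = 376000/25700 = 14.63.
0.489·t = ln(14.63) = 2.6831, so t = 2.6831/0.489 = 5.4869.

5.5 hours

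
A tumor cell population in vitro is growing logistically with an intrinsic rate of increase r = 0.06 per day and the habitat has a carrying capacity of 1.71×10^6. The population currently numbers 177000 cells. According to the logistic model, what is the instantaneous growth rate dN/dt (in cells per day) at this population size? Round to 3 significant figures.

9520 cells per day

dN/dt = rN(1 − N/K) = 0.06 × 177000 × (1 − 177000/1.71×10^6).
1 − 177000/1.71×10^6 = 0.89649; dN/dt = 0.06 × 177000 × 0.89649 = 9520.7.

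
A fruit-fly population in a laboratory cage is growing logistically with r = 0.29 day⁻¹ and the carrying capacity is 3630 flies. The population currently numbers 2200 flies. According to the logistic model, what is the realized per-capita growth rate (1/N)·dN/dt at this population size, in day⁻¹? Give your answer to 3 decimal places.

(1/N)·dN/dt = r(1 − N/K) = 0.29 × (1 − 2200/3630).
= 0.29 × 0.39394 = 0.11424.

0.114 per day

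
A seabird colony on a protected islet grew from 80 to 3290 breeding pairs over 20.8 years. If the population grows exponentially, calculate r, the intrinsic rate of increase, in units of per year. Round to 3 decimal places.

From N(t) = N₀·e^(rt): e^(r·20.8) = 3290/80 = 41.125.
r·20.8 = ln(41.125) = 3.7166, so r = 3.7166/20.8 = 0.17868.

0.179 per year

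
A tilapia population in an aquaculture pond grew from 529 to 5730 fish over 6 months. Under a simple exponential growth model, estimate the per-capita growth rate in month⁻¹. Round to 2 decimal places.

0.40 per month

From N(t) = N₀·e^(rt): e^(r·6) = 5730/529 = 10.832.
r·6 = ln(10.832) = 2.3825, so r = 2.3825/6 = 0.39708.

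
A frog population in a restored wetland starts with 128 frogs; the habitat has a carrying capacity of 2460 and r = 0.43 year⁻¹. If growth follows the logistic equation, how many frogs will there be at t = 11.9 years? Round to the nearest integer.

2218 frogs

A = (K − N₀)/N₀ = (2460 − 128)/128 = 18.219.
N(t) = K/(1 + A·e^(−rt)) = 2460/(1 + 18.219×e^(−0.43×11.9)).
e^(−5.117) = 0.005994; denominator = 1 + 18.219×0.005994 = 1.1092.
N = 2460/1.1092 = 2217.81.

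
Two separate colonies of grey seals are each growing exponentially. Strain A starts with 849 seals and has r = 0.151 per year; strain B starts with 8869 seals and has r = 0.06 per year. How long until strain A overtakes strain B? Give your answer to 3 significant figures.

Set 849·e^(0.151t) = 8869·e^(0.06t).
e^((0.151 − 0.06)t) = 8869/849 → e^(0.091·t) = 10.446.
0.091·t = ln(10.446) = 2.3463, so t = 2.3463/0.091 = 25.783.

25.8 years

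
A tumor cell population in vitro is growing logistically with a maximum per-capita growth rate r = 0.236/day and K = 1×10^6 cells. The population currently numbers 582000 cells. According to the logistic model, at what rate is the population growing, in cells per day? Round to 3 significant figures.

dN/dt = rN(1 − N/K) = 0.236 × 582000 × (1 − 582000/1×10^6).
1 − 582000/1×10^6 = 0.418; dN/dt = 0.236 × 582000 × 0.418 = 57413.

57400 cells per day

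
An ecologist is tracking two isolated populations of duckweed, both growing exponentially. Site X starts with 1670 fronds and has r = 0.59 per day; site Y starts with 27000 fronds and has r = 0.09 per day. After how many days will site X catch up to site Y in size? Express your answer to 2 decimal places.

5.57 days

Set 1670·e^(0.59t) = 27000·e^(0.09t).
e^((0.59 − 0.09)t) = 27000/1670 → e^(0.5·t) = 16.168.
0.5·t = ln(16.168) = 2.783, so t = 2.783/0.5 = 5.566.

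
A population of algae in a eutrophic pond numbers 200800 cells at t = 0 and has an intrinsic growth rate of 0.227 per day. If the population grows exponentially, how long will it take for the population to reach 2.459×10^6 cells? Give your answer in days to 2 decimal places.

Set N₀·e^(rt) = 2.459×10^6: e^(0.227·t) = 2.459×10^6/200800 = 12.246.
0.227·t = ln(12.246) = 2.5052, so t = 2.5052/0.227 = 11.036.

11.04 days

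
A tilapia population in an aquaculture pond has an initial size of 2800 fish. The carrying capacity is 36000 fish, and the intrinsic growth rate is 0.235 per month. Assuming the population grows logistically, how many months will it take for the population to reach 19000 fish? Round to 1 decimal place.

11.0 months

A = (K − N₀)/N₀ = (36000 − 2800)/2800 = 11.857.
Solve 36000/(1 + 11.857·e^(−0.235t)) = 19000: 1 + 11.857·e^(−0.235t) = 1.8947, so e^(−0.235t) = 0.0754597.
−0.235·t = ln(0.0754597) = -2.5842, so t = 2.5842/0.235 = 10.996.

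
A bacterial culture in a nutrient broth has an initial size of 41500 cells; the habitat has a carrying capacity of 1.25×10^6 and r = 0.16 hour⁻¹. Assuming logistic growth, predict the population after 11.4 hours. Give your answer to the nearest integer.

A = (K − N₀)/N₀ = (1.25×10^6 − 41500)/41500 = 29.12.
N(t) = K/(1 + A·e^(−rt)) = 1.25×10^6/(1 + 29.12×e^(−0.16×11.4)).
e^(−1.824) = 0.16138; denominator = 1 + 29.12×0.16138 = 5.6994.
N = 1.25×10^6/5.6994 = 219320.

219320 cells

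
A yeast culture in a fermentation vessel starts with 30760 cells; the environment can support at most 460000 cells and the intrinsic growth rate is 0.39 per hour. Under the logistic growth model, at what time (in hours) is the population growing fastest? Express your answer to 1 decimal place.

Logistic growth is fastest at N = K/2 = 230000.
A = (K − N₀)/N₀ = 13.954. Set K/(1 + A·e^(−rt)) = K/2 → A·e^(−rt) = 1.
e^(−0.39t) = 1/13.954 = 0.0716615, so t = ln(13.954)/0.39 = 2.6358/0.39 = 6.7585.

6.8 hours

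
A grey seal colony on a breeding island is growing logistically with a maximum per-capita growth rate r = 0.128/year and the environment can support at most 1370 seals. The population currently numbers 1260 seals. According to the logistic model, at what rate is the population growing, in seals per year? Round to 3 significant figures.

dN/dt = rN(1 − N/K) = 0.128 × 1260 × (1 − 1260/1370).
1 − 1260/1370 = 0.080292; dN/dt = 0.128 × 1260 × 0.080292 = 12.949.

12.9 seals per year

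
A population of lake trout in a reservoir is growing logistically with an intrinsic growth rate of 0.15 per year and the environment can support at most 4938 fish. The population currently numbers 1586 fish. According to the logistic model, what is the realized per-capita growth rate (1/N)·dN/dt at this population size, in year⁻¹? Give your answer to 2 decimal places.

(1/N)·dN/dt = r(1 − N/K) = 0.15 × (1 − 1586/4938).
= 0.15 × 0.67882 = 0.10182.

0.10 per year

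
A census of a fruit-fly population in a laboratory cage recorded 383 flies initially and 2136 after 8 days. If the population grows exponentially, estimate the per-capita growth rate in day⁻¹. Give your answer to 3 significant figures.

0.215 per day

From N(t) = N₀·e^(rt): e^(r·8) = 2136/383 = 5.577.
r·8 = ln(5.577) = 1.7187, so r = 1.7187/8 = 0.21483.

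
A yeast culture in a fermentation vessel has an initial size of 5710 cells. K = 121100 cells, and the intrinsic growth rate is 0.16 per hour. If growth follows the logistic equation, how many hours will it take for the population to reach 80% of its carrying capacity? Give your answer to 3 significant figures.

27.5 hours

A = (K − N₀)/N₀ = (121100 − 5710)/5710 = 20.208.
Solve 121100/(1 + 20.208·e^(−0.16t)) = 96880: 1 + 20.208·e^(−0.16t) = 1.25, so e^(−0.16t) = 0.0123711.
−0.16·t = ln(0.0123711) = -4.3924, so t = 4.3924/0.16 = 27.452.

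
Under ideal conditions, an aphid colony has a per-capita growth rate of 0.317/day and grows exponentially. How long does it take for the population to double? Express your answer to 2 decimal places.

2.19 days

Doubling time t_d = ln(2)/r = 0.6931/0.317 = 2.1866.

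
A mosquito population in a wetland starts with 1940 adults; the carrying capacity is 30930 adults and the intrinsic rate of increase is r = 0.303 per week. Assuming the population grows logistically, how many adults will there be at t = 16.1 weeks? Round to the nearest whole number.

27772 adults

A = (K − N₀)/N₀ = (30930 − 1940)/1940 = 14.943.
N(t) = K/(1 + A·e^(−rt)) = 30930/(1 + 14.943×e^(−0.303×16.1)).
e^(−4.878) = 0.0076099; denominator = 1 + 14.943×0.0076099 = 1.1137.
N = 30930/1.1137 = 27771.9.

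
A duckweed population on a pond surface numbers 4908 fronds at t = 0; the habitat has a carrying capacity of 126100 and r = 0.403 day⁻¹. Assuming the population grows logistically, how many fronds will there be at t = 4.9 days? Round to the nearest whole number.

28482 fronds

A = (K − N₀)/N₀ = (126100 − 4908)/4908 = 24.693.
N(t) = K/(1 + A·e^(−rt)) = 126100/(1 + 24.693×e^(−0.403×4.9)).
e^(−1.975) = 0.1388; denominator = 1 + 24.693×0.1388 = 4.4274.
N = 126100/4.4274 = 28481.6.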